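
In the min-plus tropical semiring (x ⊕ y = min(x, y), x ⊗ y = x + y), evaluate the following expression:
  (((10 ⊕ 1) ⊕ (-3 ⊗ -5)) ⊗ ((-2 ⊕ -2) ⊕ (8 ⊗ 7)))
(((10 ⊕ 1) ⊕ (-3 ⊗ -5)) ⊗ ((-2 ⊕ -2) ⊕ (8 ⊗ 7))) = -10

Expand innermost to outermost. Recall ⊕ takes the minimum of its arguments and ⊗ takes their sum. Working out the expression (((10 ⊕ 1) ⊕ (-3 ⊗ -5)) ⊗ ((-2 ⊕ -2) ⊕ (8 ⊗ 7))) gives -10.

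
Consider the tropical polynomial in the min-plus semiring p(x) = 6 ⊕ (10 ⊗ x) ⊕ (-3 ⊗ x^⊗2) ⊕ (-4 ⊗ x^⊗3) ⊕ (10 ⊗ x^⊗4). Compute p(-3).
p(-3) = -13

A tropical monomial a ⊗ x^⊗i evaluates to a + i · x. Evaluating each term at x = -3:
  Term 0 contributes 6 + 0 · -3 = 6
  Term 1 contributes 10 + 1 · -3 = 7
  Term 2 contributes -3 + 2 · -3 = -9
  Term 3 contributes -4 + 3 · -3 = -13
  Term 4 contributes 10 + 4 · -3 = -2
p(-3) = ⊕ of these = min[6, 7, -9, -13, -2] = -13.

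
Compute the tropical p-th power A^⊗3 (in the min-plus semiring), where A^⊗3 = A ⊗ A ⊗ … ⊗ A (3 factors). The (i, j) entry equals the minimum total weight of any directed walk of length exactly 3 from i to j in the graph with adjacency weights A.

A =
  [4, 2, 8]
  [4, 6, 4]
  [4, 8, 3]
A^⊗3 =
  [10, 8, 9]
  [10, 10, 10]
  [10, 9, 9]

Each entry (A^⊗3)_ij equals the minimum over all length-3 walks i = v_0 → v_1 → … → v_3 = j of Σ_t A[v_t][v_{t+1}]. For example, for (i, j) = (0, 2) we minimise over 9 possible intermediate vertex sequences; the minimum is 9, attained along the walk 0 → 1 → 2 → 2.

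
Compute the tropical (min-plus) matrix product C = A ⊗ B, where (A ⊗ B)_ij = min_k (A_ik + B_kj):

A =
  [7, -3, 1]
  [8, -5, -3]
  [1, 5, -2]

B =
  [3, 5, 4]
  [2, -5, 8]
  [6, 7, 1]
A ⊗ B =
  [-1, -8, 2]
  [-3, -10, -2]
  [4, 0, -1]

Apply the min-plus product entry-by-entry:
  C[0][0] = min over k of (A[0][0] + B[0][0] = 7 + 3 = 10, A[0][1] + B[1][0] = -3 + 2 = -1, A[0][2] + B[2][0] = 1 + 6 = 7) = -1 (attained at k = 1)
  C[0][1] = min over k of (A[0][0] + B[0][1] = 7 + 5 = 12, A[0][1] + B[1][1] = -3 + -5 = -8, A[0][2] + B[2][1] = 1 + 7 = 8) = -8 (attained at k = 1)
  C[0][2] = min over k of (A[0][0] + B[0][2] = 7 + 4 = 11, A[0][1] + B[1][2] = -3 + 8 = 5, A[0][2] + B[2][2] = 1 + 1 = 2) = 2 (attained at k = 2)
  C[1][0] = min over k of (A[1][0] + B[0][0] = 8 + 3 = 11, A[1][1] + B[1][0] = -5 + 2 = -3, A[1][2] + B[2][0] = -3 + 6 = 3) = -3 (attained at k = 1)
  C[1][1] = min over k of (A[1][0] + B[0][1] = 8 + 5 = 13, A[1][1] + B[1][1] = -5 + -5 = -10, A[1][2] + B[2][1] = -3 + 7 = 4) = -10 (attained at k = 1)
  C[1][2] = min over k of (A[1][0] + B[0][2] = 8 + 4 = 12, A[1][1] + B[1][2] = -5 + 8 = 3, A[1][2] + B[2][2] = -3 + 1 = -2) = -2 (attained at k = 2)
  C[2][0] = min over k of (A[2][0] + B[0][0] = 1 + 3 = 4, A[2][1] + B[1][0] = 5 + 2 = 7, A[2][2] + B[2][0] = -2 + 6 = 4) = 4 (attained at k = 0)
  C[2][1] = min over k of (A[2][0] + B[0][1] = 1 + 5 = 6, A[2][1] + B[1][1] = 5 + -5 = 0, A[2][2] + B[2][1] = -2 + 7 = 5) = 0 (attained at k = 1)
  C[2][2] = min over k of (A[2][0] + B[0][2] = 1 + 4 = 5, A[2][1] + B[1][2] = 5 + 8 = 13, A[2][2] + B[2][2] = -2 + 1 = -1) = -1 (attained at k = 2)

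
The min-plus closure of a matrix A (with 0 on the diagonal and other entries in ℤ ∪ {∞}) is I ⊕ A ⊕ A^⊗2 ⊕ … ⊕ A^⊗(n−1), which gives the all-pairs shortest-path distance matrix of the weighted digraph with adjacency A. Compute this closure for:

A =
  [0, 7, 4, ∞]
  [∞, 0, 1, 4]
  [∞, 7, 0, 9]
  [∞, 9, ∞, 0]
Closure =
  [0, 7, 4, 11]
  [∞, 0, 1, 4]
  [∞, 7, 0, 9]
  [∞, 9, 10, 0]

This is the Floyd-Warshall all-pairs shortest-path computation. For each intermediate vertex k = 0, 1, …, 3, update dist[i][j] ← min(dist[i][j], dist[i][k] + dist[k][j]). The final matrix gives, for each (i, j), the minimum total weight of any directed path from i to j (possibly empty when i = j).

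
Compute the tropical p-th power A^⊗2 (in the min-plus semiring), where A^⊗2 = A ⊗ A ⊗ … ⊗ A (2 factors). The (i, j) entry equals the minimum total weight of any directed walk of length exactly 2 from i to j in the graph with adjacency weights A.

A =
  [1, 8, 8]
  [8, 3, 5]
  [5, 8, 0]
A^⊗2 =
  [2, 9, 8]
  [9, 6, 5]
  [5, 8, 0]

Each entry (A^⊗2)_ij equals the minimum over all length-2 walks i = v_0 → v_1 → … → v_2 = j of Σ_t A[v_t][v_{t+1}]. For example, for (i, j) = (0, 2) we minimise over 3 possible intermediate vertex sequences; the minimum is 8, attained along the walk 0 → 2 → 2.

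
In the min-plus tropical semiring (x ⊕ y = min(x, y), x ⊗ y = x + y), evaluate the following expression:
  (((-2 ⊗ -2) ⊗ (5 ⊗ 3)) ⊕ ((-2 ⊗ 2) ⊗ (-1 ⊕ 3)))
(((-2 ⊗ -2) ⊗ (5 ⊗ 3)) ⊕ ((-2 ⊗ 2) ⊗ (-1 ⊕ 3))) = -1

Expand innermost to outermost. Recall ⊕ takes the minimum of its arguments and ⊗ takes their sum. Working out the expression (((-2 ⊗ -2) ⊗ (5 ⊗ 3)) ⊕ ((-2 ⊗ 2) ⊗ (-1 ⊕ 3))) gives -1.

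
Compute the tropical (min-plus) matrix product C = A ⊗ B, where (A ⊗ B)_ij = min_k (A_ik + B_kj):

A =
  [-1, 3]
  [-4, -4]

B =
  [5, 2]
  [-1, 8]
A ⊗ B =
  [2, 1]
  [-5, -2]

Apply the min-plus product entry-by-entry:
  C[0][0] = min over k of (A[0][0] + B[0][0] = -1 + 5 = 4, A[0][1] + B[1][0] = 3 + -1 = 2) = 2 (attained at k = 1)
  C[0][1] = min over k of (A[0][0] + B[0][1] = -1 + 2 = 1, A[0][1] + B[1][1] = 3 + 8 = 11) = 1 (attained at k = 0)
  C[1][0] = min over k of (A[1][0] + B[0][0] = -4 + 5 = 1, A[1][1] + B[1][0] = -4 + -1 = -5) = -5 (attained at k = 1)
  C[1][1] = min over k of (A[1][0] + B[0][1] = -4 + 2 = -2, A[1][1] + B[1][1] = -4 + 8 = 4) = -2 (attained at k = 0)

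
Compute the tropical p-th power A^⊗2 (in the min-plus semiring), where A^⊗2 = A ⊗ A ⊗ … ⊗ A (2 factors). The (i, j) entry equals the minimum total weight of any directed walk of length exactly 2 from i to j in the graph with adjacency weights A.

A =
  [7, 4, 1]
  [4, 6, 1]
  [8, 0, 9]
A^⊗2 =
  [8, 1, 5]
  [9, 1, 5]
  [4, 6, 1]

Each entry (A^⊗2)_ij equals the minimum over all length-2 walks i = v_0 → v_1 → … → v_2 = j of Σ_t A[v_t][v_{t+1}]. For example, for (i, j) = (0, 2) we minimise over 3 possible intermediate vertex sequences; the minimum is 5, attained along the walk 0 → 1 → 2.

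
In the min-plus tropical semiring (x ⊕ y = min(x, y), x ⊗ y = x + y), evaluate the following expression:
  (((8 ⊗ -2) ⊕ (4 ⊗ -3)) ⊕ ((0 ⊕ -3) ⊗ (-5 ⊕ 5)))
(((8 ⊗ -2) ⊕ (4 ⊗ -3)) ⊕ ((0 ⊕ -3) ⊗ (-5 ⊕ 5))) = -8

Expand innermost to outermost. Recall ⊕ takes the minimum of its arguments and ⊗ takes their sum. Working out the expression (((8 ⊗ -2) ⊕ (4 ⊗ -3)) ⊕ ((0 ⊕ -3) ⊗ (-5 ⊕ 5))) gives -8.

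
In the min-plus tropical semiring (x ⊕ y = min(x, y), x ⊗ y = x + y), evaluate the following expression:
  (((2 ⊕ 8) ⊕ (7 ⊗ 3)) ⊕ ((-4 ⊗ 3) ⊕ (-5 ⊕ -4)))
(((2 ⊕ 8) ⊕ (7 ⊗ 3)) ⊕ ((-4 ⊗ 3) ⊕ (-5 ⊕ -4))) = -5

Expand innermost to outermost. Recall ⊕ takes the minimum of its arguments and ⊗ takes their sum. Working out the expression (((2 ⊕ 8) ⊕ (7 ⊗ 3)) ⊕ ((-4 ⊗ 3) ⊕ (-5 ⊕ -4))) gives -5.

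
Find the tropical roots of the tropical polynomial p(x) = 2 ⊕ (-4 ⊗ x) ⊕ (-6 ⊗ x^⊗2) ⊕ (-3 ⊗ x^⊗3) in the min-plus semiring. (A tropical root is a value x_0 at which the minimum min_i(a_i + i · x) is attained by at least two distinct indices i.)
Roots: {-3, 2, 6}

Each tropical root is a break point of the lower envelope of the lines y = a_i + i · x (there are 4 lines, with slopes 0, 1, ..., 3). Only the lines that attain the minimum somewhere contribute to roots; other lines are dominated. Here the surviving (envelope) indices are i = 3, i = 2, i = 1, i = 0.
Intersections between consecutive envelope lines give the roots: for adjacent envelope indices i < j the intersection is x = (a_i − a_j) / (j − i). Reading off the sorted break points: {-3, 2, 6}.
Verification: at each break x_0, at least two indices attain the minimum of min_i(a_i + i · x_0).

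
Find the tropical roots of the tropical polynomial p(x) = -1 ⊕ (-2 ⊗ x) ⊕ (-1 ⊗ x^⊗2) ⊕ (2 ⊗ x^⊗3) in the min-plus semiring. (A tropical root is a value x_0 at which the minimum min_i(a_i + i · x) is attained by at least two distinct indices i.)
Roots: {-3, -1, 1}

Each tropical root is a break point of the lower envelope of the lines y = a_i + i · x (there are 4 lines, with slopes 0, 1, ..., 3). Only the lines that attain the minimum somewhere contribute to roots; other lines are dominated. Here the surviving (envelope) indices are i = 3, i = 2, i = 1, i = 0.
Intersections between consecutive envelope lines give the roots: for adjacent envelope indices i < j the intersection is x = (a_i − a_j) / (j − i). Reading off the sorted break points: {-3, -1, 1}.
Verification: at each break x_0, at least two indices attain the minimum of min_i(a_i + i · x_0).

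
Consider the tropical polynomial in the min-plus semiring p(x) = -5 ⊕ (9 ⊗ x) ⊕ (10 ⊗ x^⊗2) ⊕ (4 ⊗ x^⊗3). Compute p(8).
p(8) = -5

A tropical monomial a ⊗ x^⊗i evaluates to a + i · x. Evaluating each term at x = 8:
  Term 0 contributes -5 + 0 · 8 = -5
  Term 1 contributes 9 + 1 · 8 = 17
  Term 2 contributes 10 + 2 · 8 = 26
  Term 3 contributes 4 + 3 · 8 = 28
p(8) = ⊕ of these = min[-5, 17, 26, 28] = -5.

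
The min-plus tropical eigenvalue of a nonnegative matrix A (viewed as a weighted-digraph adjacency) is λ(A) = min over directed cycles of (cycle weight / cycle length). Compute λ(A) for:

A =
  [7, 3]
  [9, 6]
λ(A) = 6

Enumerate directed cycles and compute their means (weight / length). Sample:
  cycle 0 → 0: weight = 7, length = 1, mean = 7/1 ≈ 7.000
  cycle 1 → 1: weight = 6, length = 1, mean = 6/1 ≈ 6.000
  cycle 0 → 1 → 0: weight = 12, length = 2, mean = 12/2 ≈ 6.000
  cycle 1 → 0 → 1: weight = 12, length = 2, mean = 12/2 ≈ 6.000
Minimum mean = 6.000, attained e.g. along the cycle 1 → 1 with weight 6 and length 1. So λ(A) = 6/1 = 6.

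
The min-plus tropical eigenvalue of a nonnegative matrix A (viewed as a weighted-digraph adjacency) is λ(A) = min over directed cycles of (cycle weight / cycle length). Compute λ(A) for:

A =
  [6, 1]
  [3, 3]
λ(A) = 2

Enumerate directed cycles and compute their means (weight / length). Sample:
  cycle 0 → 0: weight = 6, length = 1, mean = 6/1 ≈ 6.000
  cycle 1 → 1: weight = 3, length = 1, mean = 3/1 ≈ 3.000
  cycle 0 → 1 → 0: weight = 4, length = 2, mean = 4/2 ≈ 2.000
  cycle 1 → 0 → 1: weight = 4, length = 2, mean = 4/2 ≈ 2.000
Minimum mean = 2.000, attained e.g. along the cycle 0 → 1 → 0 with weight 4 and length 2. So λ(A) = 4/2 = 2.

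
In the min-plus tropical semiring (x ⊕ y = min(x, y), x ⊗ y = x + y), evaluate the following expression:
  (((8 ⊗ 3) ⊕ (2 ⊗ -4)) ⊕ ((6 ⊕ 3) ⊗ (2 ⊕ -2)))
(((8 ⊗ 3) ⊕ (2 ⊗ -4)) ⊕ ((6 ⊕ 3) ⊗ (2 ⊕ -2))) = -2

Expand innermost to outermost. Recall ⊕ takes the minimum of its arguments and ⊗ takes their sum. Working out the expression (((8 ⊗ 3) ⊕ (2 ⊗ -4)) ⊕ ((6 ⊕ 3) ⊗ (2 ⊕ -2))) gives -2.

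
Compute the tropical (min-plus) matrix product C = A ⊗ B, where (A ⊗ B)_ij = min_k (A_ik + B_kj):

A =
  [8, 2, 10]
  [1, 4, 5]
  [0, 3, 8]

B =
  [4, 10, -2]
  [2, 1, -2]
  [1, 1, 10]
A ⊗ B =
  [4, 3, 0]
  [5, 5, -1]
  [4, 4, -2]

Apply the min-plus product entry-by-entry:
  C[0][0] = min over k of (A[0][0] + B[0][0] = 8 + 4 = 12, A[0][1] + B[1][0] = 2 + 2 = 4, A[0][2] + B[2][0] = 10 + 1 = 11) = 4 (attained at k = 1)
  C[0][1] = min over k of (A[0][0] + B[0][1] = 8 + 10 = 18, A[0][1] + B[1][1] = 2 + 1 = 3, A[0][2] + B[2][1] = 10 + 1 = 11) = 3 (attained at k = 1)
  C[0][2] = min over k of (A[0][0] + B[0][2] = 8 + -2 = 6, A[0][1] + B[1][2] = 2 + -2 = 0, A[0][2] + B[2][2] = 10 + 10 = 20) = 0 (attained at k = 1)
  C[1][0] = min over k of (A[1][0] + B[0][0] = 1 + 4 = 5, A[1][1] + B[1][0] = 4 + 2 = 6, A[1][2] + B[2][0] = 5 + 1 = 6) = 5 (attained at k = 0)
  C[1][1] = min over k of (A[1][0] + B[0][1] = 1 + 10 = 11, A[1][1] + B[1][1] = 4 + 1 = 5, A[1][2] + B[2][1] = 5 + 1 = 6) = 5 (attained at k = 1)
  C[1][2] = min over k of (A[1][0] + B[0][2] = 1 + -2 = -1, A[1][1] + B[1][2] = 4 + -2 = 2, A[1][2] + B[2][2] = 5 + 10 = 15) = -1 (attained at k = 0)
  C[2][0] = min over k of (A[2][0] + B[0][0] = 0 + 4 = 4, A[2][1] + B[1][0] = 3 + 2 = 5, A[2][2] + B[2][0] = 8 + 1 = 9) = 4 (attained at k = 0)
  C[2][1] = min over k of (A[2][0] + B[0][1] = 0 + 10 = 10, A[2][1] + B[1][1] = 3 + 1 = 4, A[2][2] + B[2][1] = 8 + 1 = 9) = 4 (attained at k = 1)
  C[2][2] = min over k of (A[2][0] + B[0][2] = 0 + -2 = -2, A[2][1] + B[1][2] = 3 + -2 = 1, A[2][2] + B[2][2] = 8 + 10 = 18) = -2 (attained at k = 0)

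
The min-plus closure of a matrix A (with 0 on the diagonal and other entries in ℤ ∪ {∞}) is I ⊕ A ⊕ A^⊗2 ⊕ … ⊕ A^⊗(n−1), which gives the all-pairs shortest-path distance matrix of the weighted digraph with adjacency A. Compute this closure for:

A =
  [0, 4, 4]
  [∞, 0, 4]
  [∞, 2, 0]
Closure =
  [0, 4, 4]
  [∞, 0, 4]
  [∞, 2, 0]

This is the Floyd-Warshall all-pairs shortest-path computation. For each intermediate vertex k = 0, 1, …, 2, update dist[i][j] ← min(dist[i][j], dist[i][k] + dist[k][j]). The final matrix gives, for each (i, j), the minimum total weight of any directed path from i to j (possibly empty when i = j).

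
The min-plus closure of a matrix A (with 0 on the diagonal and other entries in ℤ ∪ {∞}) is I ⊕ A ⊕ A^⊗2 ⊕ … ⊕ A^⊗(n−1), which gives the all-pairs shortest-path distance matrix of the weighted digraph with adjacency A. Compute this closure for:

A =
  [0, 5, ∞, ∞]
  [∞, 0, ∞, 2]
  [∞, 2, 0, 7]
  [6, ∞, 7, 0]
Closure =
  [0, 5, 14, 7]
  [8, 0, 9, 2]
  [10, 2, 0, 4]
  [6, 9, 7, 0]

This is the Floyd-Warshall all-pairs shortest-path computation. For each intermediate vertex k = 0, 1, …, 3, update dist[i][j] ← min(dist[i][j], dist[i][k] + dist[k][j]). The final matrix gives, for each (i, j), the minimum total weight of any directed path from i to j (possibly empty when i = j).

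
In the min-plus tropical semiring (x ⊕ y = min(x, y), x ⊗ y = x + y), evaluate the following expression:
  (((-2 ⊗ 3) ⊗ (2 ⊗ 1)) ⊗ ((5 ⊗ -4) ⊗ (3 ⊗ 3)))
(((-2 ⊗ 3) ⊗ (2 ⊗ 1)) ⊗ ((5 ⊗ -4) ⊗ (3 ⊗ 3))) = 11

Expand innermost to outermost. Recall ⊕ takes the minimum of its arguments and ⊗ takes their sum. Working out the expression (((-2 ⊗ 3) ⊗ (2 ⊗ 1)) ⊗ ((5 ⊗ -4) ⊗ (3 ⊗ 3))) gives 11.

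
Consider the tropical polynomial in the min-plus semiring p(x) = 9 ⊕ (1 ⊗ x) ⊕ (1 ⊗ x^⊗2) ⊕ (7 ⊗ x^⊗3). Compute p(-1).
p(-1) = -1

A tropical monomial a ⊗ x^⊗i evaluates to a + i · x. Evaluating each term at x = -1:
  Term 0 contributes 9 + 0 · -1 = 9
  Term 1 contributes 1 + 1 · -1 = 0
  Term 2 contributes 1 + 2 · -1 = -1
  Term 3 contributes 7 + 3 · -1 = 4
p(-1) = ⊕ of these = min[9, 0, -1, 4] = -1.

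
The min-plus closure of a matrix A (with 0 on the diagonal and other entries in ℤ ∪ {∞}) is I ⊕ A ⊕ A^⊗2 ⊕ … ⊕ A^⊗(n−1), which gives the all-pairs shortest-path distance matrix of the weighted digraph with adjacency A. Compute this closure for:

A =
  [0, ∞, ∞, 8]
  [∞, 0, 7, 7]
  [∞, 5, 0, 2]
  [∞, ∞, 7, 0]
Closure =
  [0, 20, 15, 8]
  [∞, 0, 7, 7]
  [∞, 5, 0, 2]
  [∞, 12, 7, 0]

This is the Floyd-Warshall all-pairs shortest-path computation. For each intermediate vertex k = 0, 1, …, 3, update dist[i][j] ← min(dist[i][j], dist[i][k] + dist[k][j]). The final matrix gives, for each (i, j), the minimum total weight of any directed path from i to j (possibly empty when i = j).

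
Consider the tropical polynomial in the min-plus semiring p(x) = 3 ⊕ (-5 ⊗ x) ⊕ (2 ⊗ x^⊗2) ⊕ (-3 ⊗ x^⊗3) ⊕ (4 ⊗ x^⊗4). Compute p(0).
p(0) = -5

A tropical monomial a ⊗ x^⊗i evaluates to a + i · x. Evaluating each term at x = 0:
  Term 0 contributes 3 + 0 · 0 = 3
  Term 1 contributes -5 + 1 · 0 = -5
  Term 2 contributes 2 + 2 · 0 = 2
  Term 3 contributes -3 + 3 · 0 = -3
  Term 4 contributes 4 + 4 · 0 = 4
p(0) = ⊕ of these = min[3, -5, 2, -3, 4] = -5.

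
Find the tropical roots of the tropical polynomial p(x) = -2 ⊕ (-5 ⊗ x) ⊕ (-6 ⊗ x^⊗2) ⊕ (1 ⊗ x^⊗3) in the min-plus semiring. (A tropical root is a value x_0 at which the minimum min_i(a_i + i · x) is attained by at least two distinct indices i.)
Roots: {-7, 1, 3}

Each tropical root is a break point of the lower envelope of the lines y = a_i + i · x (there are 4 lines, with slopes 0, 1, ..., 3). Only the lines that attain the minimum somewhere contribute to roots; other lines are dominated. Here the surviving (envelope) indices are i = 3, i = 2, i = 1, i = 0.
Intersections between consecutive envelope lines give the roots: for adjacent envelope indices i < j the intersection is x = (a_i − a_j) / (j − i). Reading off the sorted break points: {-7, 1, 3}.
Verification: at each break x_0, at least two indices attain the minimum of min_i(a_i + i · x_0).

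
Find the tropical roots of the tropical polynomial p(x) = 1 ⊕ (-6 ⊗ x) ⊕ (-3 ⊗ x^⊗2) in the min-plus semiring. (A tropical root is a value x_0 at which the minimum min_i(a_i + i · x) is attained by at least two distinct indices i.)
Roots: {-3, 7}

Each tropical root is a break point of the lower envelope of the lines y = a_i + i · x (there are 3 lines, with slopes 0, 1, ..., 2). Only the lines that attain the minimum somewhere contribute to roots; other lines are dominated. Here the surviving (envelope) indices are i = 2, i = 1, i = 0.
Intersections between consecutive envelope lines give the roots: for adjacent envelope indices i < j the intersection is x = (a_i − a_j) / (j − i). Reading off the sorted break points: {-3, 7}.
Verification: at each break x_0, at least two indices attain the minimum of min_i(a_i + i · x_0).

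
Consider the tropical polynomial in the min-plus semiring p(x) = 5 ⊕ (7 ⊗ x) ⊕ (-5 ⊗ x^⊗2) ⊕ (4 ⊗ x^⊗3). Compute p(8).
p(8) = 5

A tropical monomial a ⊗ x^⊗i evaluates to a + i · x. Evaluating each term at x = 8:
  Term 0 contributes 5 + 0 · 8 = 5
  Term 1 contributes 7 + 1 · 8 = 15
  Term 2 contributes -5 + 2 · 8 = 11
  Term 3 contributes 4 + 3 · 8 = 28
p(8) = ⊕ of these = min[5, 15, 11, 28] = 5.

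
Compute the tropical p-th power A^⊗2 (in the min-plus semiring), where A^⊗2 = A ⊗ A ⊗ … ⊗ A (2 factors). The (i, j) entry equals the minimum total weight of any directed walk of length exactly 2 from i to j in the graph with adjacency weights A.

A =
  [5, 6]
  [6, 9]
A^⊗2 =
  [10, 11]
  [11, 12]

Each entry (A^⊗2)_ij equals the minimum over all length-2 walks i = v_0 → v_1 → … → v_2 = j of Σ_t A[v_t][v_{t+1}]. For example, for (i, j) = (0, 1) we minimise over 2 possible intermediate vertex sequences; the minimum is 11, attained along the walk 0 → 0 → 1.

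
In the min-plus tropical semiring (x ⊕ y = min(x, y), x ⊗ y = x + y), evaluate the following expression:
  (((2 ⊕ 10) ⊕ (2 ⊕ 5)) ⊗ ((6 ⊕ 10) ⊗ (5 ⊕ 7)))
(((2 ⊕ 10) ⊕ (2 ⊕ 5)) ⊗ ((6 ⊕ 10) ⊗ (5 ⊕ 7))) = 13

Expand innermost to outermost. Recall ⊕ takes the minimum of its arguments and ⊗ takes their sum. Working out the expression (((2 ⊕ 10) ⊕ (2 ⊕ 5)) ⊗ ((6 ⊕ 10) ⊗ (5 ⊕ 7))) gives 13.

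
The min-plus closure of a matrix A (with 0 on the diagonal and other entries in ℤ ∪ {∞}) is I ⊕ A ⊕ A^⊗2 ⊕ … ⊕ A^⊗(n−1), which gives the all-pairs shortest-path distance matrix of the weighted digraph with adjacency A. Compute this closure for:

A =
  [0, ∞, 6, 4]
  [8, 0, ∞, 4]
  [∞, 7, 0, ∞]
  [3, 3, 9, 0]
Closure =
  [0, 7, 6, 4]
  [7, 0, 13, 4]
  [14, 7, 0, 11]
  [3, 3, 9, 0]

This is the Floyd-Warshall all-pairs shortest-path computation. For each intermediate vertex k = 0, 1, …, 3, update dist[i][j] ← min(dist[i][j], dist[i][k] + dist[k][j]). The final matrix gives, for each (i, j), the minimum total weight of any directed path from i to j (possibly empty when i = j).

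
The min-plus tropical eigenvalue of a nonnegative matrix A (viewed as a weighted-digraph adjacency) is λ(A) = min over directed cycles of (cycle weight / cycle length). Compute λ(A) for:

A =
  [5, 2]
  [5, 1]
λ(A) = 1

Enumerate directed cycles and compute their means (weight / length). Sample:
  cycle 0 → 0: weight = 5, length = 1, mean = 5/1 ≈ 5.000
  cycle 1 → 1: weight = 1, length = 1, mean = 1/1 ≈ 1.000
  cycle 0 → 1 → 0: weight = 7, length = 2, mean = 7/2 ≈ 3.500
  cycle 1 → 0 → 1: weight = 7, length = 2, mean = 7/2 ≈ 3.500
Minimum mean = 1.000, attained e.g. along the cycle 1 → 1 with weight 1 and length 1. So λ(A) = 1/1 = 1.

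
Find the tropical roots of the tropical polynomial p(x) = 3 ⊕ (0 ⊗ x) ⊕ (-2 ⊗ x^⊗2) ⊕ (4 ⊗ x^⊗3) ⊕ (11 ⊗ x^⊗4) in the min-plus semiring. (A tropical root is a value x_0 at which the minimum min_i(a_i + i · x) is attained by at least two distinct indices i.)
Roots: {-7, -6, 2, 3}

Each tropical root is a break point of the lower envelope of the lines y = a_i + i · x (there are 5 lines, with slopes 0, 1, ..., 4). Only the lines that attain the minimum somewhere contribute to roots; other lines are dominated. Here the surviving (envelope) indices are i = 4, i = 3, i = 2, i = 1, i = 0.
Intersections between consecutive envelope lines give the roots: for adjacent envelope indices i < j the intersection is x = (a_i − a_j) / (j − i). Reading off the sorted break points: {-7, -6, 2, 3}.
Verification: at each break x_0, at least two indices attain the minimum of min_i(a_i + i · x_0).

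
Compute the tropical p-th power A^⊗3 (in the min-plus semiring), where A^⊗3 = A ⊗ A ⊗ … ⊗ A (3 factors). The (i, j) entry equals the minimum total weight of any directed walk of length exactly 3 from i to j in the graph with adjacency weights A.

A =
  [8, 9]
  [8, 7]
A^⊗3 =
  [24, 23]
  [22, 21]

Each entry (A^⊗3)_ij equals the minimum over all length-3 walks i = v_0 → v_1 → … → v_3 = j of Σ_t A[v_t][v_{t+1}]. For example, for (i, j) = (0, 1) we minimise over 4 possible intermediate vertex sequences; the minimum is 23, attained along the walk 0 → 1 → 1 → 1.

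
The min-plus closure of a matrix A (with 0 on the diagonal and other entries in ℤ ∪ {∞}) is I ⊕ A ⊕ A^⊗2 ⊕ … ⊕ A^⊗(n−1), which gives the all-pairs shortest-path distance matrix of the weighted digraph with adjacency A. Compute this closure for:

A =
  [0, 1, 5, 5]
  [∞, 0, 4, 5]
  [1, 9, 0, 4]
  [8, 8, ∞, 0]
Closure =
  [0, 1, 5, 5]
  [5, 0, 4, 5]
  [1, 2, 0, 4]
  [8, 8, 12, 0]

This is the Floyd-Warshall all-pairs shortest-path computation. For each intermediate vertex k = 0, 1, …, 3, update dist[i][j] ← min(dist[i][j], dist[i][k] + dist[k][j]). The final matrix gives, for each (i, j), the minimum total weight of any directed path from i to j (possibly empty when i = j).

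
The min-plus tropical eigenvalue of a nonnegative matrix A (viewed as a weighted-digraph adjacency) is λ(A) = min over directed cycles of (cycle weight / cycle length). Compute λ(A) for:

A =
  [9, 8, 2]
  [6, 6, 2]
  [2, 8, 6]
λ(A) = 2

Enumerate directed cycles and compute their means (weight / length). Sample:
  cycle 0 → 0: weight = 9, length = 1, mean = 9/1 ≈ 9.000
  cycle 1 → 1: weight = 6, length = 1, mean = 6/1 ≈ 6.000
  cycle 2 → 2: weight = 6, length = 1, mean = 6/1 ≈ 6.000
  cycle 0 → 1 → 0: weight = 14, length = 2, mean = 14/2 ≈ 7.000
  cycle 0 → 2 → 0: weight = 4, length = 2, mean = 4/2 ≈ 2.000
  cycle 1 → 0 → 1: weight = 14, length = 2, mean = 14/2 ≈ 7.000
Minimum mean = 2.000, attained e.g. along the cycle 0 → 2 → 0 with weight 4 and length 2. So λ(A) = 4/2 = 2.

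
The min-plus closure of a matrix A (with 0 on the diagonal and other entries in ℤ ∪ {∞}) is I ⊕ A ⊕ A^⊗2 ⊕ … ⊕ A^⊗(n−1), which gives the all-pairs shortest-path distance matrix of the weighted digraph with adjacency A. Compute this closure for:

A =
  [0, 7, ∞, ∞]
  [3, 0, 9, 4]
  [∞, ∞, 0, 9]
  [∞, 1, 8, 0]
Closure =
  [0, 7, 16, 11]
  [3, 0, 9, 4]
  [13, 10, 0, 9]
  [4, 1, 8, 0]

This is the Floyd-Warshall all-pairs shortest-path computation. For each intermediate vertex k = 0, 1, …, 3, update dist[i][j] ← min(dist[i][j], dist[i][k] + dist[k][j]). The final matrix gives, for each (i, j), the minimum total weight of any directed path from i to j (possibly empty when i = j).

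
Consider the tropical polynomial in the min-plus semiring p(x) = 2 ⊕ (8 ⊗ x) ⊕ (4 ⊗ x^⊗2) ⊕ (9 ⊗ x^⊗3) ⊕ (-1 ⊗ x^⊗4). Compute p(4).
p(4) = 2

A tropical monomial a ⊗ x^⊗i evaluates to a + i · x. Evaluating each term at x = 4:
  Term 0 contributes 2 + 0 · 4 = 2
  Term 1 contributes 8 + 1 · 4 = 12
  Term 2 contributes 4 + 2 · 4 = 12
  Term 3 contributes 9 + 3 · 4 = 21
  Term 4 contributes -1 + 4 · 4 = 15
p(4) = ⊕ of these = min[2, 12, 12, 21, 15] = 2.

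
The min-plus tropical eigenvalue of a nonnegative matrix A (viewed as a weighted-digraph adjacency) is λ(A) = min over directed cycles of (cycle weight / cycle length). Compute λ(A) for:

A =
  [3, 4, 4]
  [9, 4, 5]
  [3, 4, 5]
λ(A) = 3

Enumerate directed cycles and compute their means (weight / length). Sample:
  cycle 0 → 0: weight = 3, length = 1, mean = 3/1 ≈ 3.000
  cycle 1 → 1: weight = 4, length = 1, mean = 4/1 ≈ 4.000
  cycle 2 → 2: weight = 5, length = 1, mean = 5/1 ≈ 5.000
  cycle 0 → 1 → 0: weight = 13, length = 2, mean = 13/2 ≈ 6.500
  cycle 0 → 2 → 0: weight = 7, length = 2, mean = 7/2 ≈ 3.500
  cycle 1 → 0 → 1: weight = 13, length = 2, mean = 13/2 ≈ 6.500
Minimum mean = 3.000, attained e.g. along the cycle 0 → 0 with weight 3 and length 1. So λ(A) = 3/1 = 3.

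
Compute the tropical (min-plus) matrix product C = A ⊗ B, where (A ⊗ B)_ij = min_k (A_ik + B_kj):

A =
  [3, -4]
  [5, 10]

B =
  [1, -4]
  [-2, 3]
A ⊗ B =
  [-6, -1]
  [6, 1]

Apply the min-plus product entry-by-entry:
  C[0][0] = min over k of (A[0][0] + B[0][0] = 3 + 1 = 4, A[0][1] + B[1][0] = -4 + -2 = -6) = -6 (attained at k = 1)
  C[0][1] = min over k of (A[0][0] + B[0][1] = 3 + -4 = -1, A[0][1] + B[1][1] = -4 + 3 = -1) = -1 (attained at k = 0)
  C[1][0] = min over k of (A[1][0] + B[0][0] = 5 + 1 = 6, A[1][1] + B[1][0] = 10 + -2 = 8) = 6 (attained at k = 0)
  C[1][1] = min over k of (A[1][0] + B[0][1] = 5 + -4 = 1, A[1][1] + B[1][1] = 10 + 3 = 13) = 1 (attained at k = 0)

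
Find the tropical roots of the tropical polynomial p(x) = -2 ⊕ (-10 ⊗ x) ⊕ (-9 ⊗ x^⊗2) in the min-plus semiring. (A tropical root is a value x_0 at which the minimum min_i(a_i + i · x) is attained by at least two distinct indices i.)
Roots: {-1, 8}

Each tropical root is a break point of the lower envelope of the lines y = a_i + i · x (there are 3 lines, with slopes 0, 1, ..., 2). Only the lines that attain the minimum somewhere contribute to roots; other lines are dominated. Here the surviving (envelope) indices are i = 2, i = 1, i = 0.
Intersections between consecutive envelope lines give the roots: for adjacent envelope indices i < j the intersection is x = (a_i − a_j) / (j − i). Reading off the sorted break points: {-1, 8}.
Verification: at each break x_0, at least two indices attain the minimum of min_i(a_i + i · x_0).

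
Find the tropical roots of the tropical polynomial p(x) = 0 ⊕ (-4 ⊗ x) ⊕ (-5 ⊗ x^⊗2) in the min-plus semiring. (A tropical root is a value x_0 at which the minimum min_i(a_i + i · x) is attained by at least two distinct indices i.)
Roots: {1, 4}

Each tropical root is a break point of the lower envelope of the lines y = a_i + i · x (there are 3 lines, with slopes 0, 1, ..., 2). Only the lines that attain the minimum somewhere contribute to roots; other lines are dominated. Here the surviving (envelope) indices are i = 2, i = 1, i = 0.
Intersections between consecutive envelope lines give the roots: for adjacent envelope indices i < j the intersection is x = (a_i − a_j) / (j − i). Reading off the sorted break points: {1, 4}.
Verification: at each break x_0, at least two indices attain the minimum of min_i(a_i + i · x_0).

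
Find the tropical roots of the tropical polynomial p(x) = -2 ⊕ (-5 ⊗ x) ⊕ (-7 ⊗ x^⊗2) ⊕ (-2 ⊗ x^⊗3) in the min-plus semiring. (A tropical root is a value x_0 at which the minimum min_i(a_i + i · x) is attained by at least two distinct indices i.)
Roots: {-5, 2, 3}

Each tropical root is a break point of the lower envelope of the lines y = a_i + i · x (there are 4 lines, with slopes 0, 1, ..., 3). Only the lines that attain the minimum somewhere contribute to roots; other lines are dominated. Here the surviving (envelope) indices are i = 3, i = 2, i = 1, i = 0.
Intersections between consecutive envelope lines give the roots: for adjacent envelope indices i < j the intersection is x = (a_i − a_j) / (j − i). Reading off the sorted break points: {-5, 2, 3}.
Verification: at each break x_0, at least two indices attain the minimum of min_i(a_i + i · x_0).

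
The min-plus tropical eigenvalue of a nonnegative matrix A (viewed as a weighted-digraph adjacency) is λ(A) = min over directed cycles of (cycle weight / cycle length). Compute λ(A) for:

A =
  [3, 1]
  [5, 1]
λ(A) = 1

Enumerate directed cycles and compute their means (weight / length). Sample:
  cycle 0 → 0: weight = 3, length = 1, mean = 3/1 ≈ 3.000
  cycle 1 → 1: weight = 1, length = 1, mean = 1/1 ≈ 1.000
  cycle 0 → 1 → 0: weight = 6, length = 2, mean = 6/2 ≈ 3.000
  cycle 1 → 0 → 1: weight = 6, length = 2, mean = 6/2 ≈ 3.000
Minimum mean = 1.000, attained e.g. along the cycle 1 → 1 with weight 1 and length 1. So λ(A) = 1/1 = 1.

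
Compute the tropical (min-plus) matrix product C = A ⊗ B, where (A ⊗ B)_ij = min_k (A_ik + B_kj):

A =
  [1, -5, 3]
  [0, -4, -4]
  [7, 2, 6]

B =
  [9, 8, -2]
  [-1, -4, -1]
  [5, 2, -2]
A ⊗ B =
  [-6, -9, -6]
  [-5, -8, -6]
  [1, -2, 1]

Apply the min-plus product entry-by-entry:
  C[0][0] = min over k of (A[0][0] + B[0][0] = 1 + 9 = 10, A[0][1] + B[1][0] = -5 + -1 = -6, A[0][2] + B[2][0] = 3 + 5 = 8) = -6 (attained at k = 1)
  C[0][1] = min over k of (A[0][0] + B[0][1] = 1 + 8 = 9, A[0][1] + B[1][1] = -5 + -4 = -9, A[0][2] + B[2][1] = 3 + 2 = 5) = -9 (attained at k = 1)
  C[0][2] = min over k of (A[0][0] + B[0][2] = 1 + -2 = -1, A[0][1] + B[1][2] = -5 + -1 = -6, A[0][2] + B[2][2] = 3 + -2 = 1) = -6 (attained at k = 1)
  C[1][0] = min over k of (A[1][0] + B[0][0] = 0 + 9 = 9, A[1][1] + B[1][0] = -4 + -1 = -5, A[1][2] + B[2][0] = -4 + 5 = 1) = -5 (attained at k = 1)
  C[1][1] = min over k of (A[1][0] + B[0][1] = 0 + 8 = 8, A[1][1] + B[1][1] = -4 + -4 = -8, A[1][2] + B[2][1] = -4 + 2 = -2) = -8 (attained at k = 1)
  C[1][2] = min over k of (A[1][0] + B[0][2] = 0 + -2 = -2, A[1][1] + B[1][2] = -4 + -1 = -5, A[1][2] + B[2][2] = -4 + -2 = -6) = -6 (attained at k = 2)
  C[2][0] = min over k of (A[2][0] + B[0][0] = 7 + 9 = 16, A[2][1] + B[1][0] = 2 + -1 = 1, A[2][2] + B[2][0] = 6 + 5 = 11) = 1 (attained at k = 1)
  C[2][1] = min over k of (A[2][0] + B[0][1] = 7 + 8 = 15, A[2][1] + B[1][1] = 2 + -4 = -2, A[2][2] + B[2][1] = 6 + 2 = 8) = -2 (attained at k = 1)
  C[2][2] = min over k of (A[2][0] + B[0][2] = 7 + -2 = 5, A[2][1] + B[1][2] = 2 + -1 = 1, A[2][2] + B[2][2] = 6 + -2 = 4) = 1 (attained at k = 1)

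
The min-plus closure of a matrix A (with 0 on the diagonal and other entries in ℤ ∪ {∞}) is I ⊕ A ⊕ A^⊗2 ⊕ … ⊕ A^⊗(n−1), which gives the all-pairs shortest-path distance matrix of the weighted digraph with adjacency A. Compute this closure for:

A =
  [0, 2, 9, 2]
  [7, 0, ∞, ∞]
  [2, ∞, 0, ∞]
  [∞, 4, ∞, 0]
Closure =
  [0, 2, 9, 2]
  [7, 0, 16, 9]
  [2, 4, 0, 4]
  [11, 4, 20, 0]

This is the Floyd-Warshall all-pairs shortest-path computation. For each intermediate vertex k = 0, 1, …, 3, update dist[i][j] ← min(dist[i][j], dist[i][k] + dist[k][j]). The final matrix gives, for each (i, j), the minimum total weight of any directed path from i to j (possibly empty when i = j).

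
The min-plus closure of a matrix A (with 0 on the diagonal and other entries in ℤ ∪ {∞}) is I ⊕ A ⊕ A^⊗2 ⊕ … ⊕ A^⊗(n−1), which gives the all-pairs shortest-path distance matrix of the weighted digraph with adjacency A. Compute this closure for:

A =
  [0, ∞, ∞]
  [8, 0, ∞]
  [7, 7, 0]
Closure =
  [0, ∞, ∞]
  [8, 0, ∞]
  [7, 7, 0]

This is the Floyd-Warshall all-pairs shortest-path computation. For each intermediate vertex k = 0, 1, …, 2, update dist[i][j] ← min(dist[i][j], dist[i][k] + dist[k][j]). The final matrix gives, for each (i, j), the minimum total weight of any directed path from i to j (possibly empty when i = j).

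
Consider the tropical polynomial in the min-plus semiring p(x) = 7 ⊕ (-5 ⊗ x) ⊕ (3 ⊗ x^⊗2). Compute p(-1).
p(-1) = -6

A tropical monomial a ⊗ x^⊗i evaluates to a + i · x. Evaluating each term at x = -1:
  Term 0 contributes 7 + 0 · -1 = 7
  Term 1 contributes -5 + 1 · -1 = -6
  Term 2 contributes 3 + 2 · -1 = 1
p(-1) = ⊕ of these = min[7, -6, 1] = -6.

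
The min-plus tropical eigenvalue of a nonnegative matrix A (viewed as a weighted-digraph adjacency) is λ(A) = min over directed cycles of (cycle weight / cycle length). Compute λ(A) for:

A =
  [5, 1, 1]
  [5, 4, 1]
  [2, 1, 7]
λ(A) = 1

Enumerate directed cycles and compute their means (weight / length). Sample:
  cycle 0 → 0: weight = 5, length = 1, mean = 5/1 ≈ 5.000
  cycle 1 → 1: weight = 4, length = 1, mean = 4/1 ≈ 4.000
  cycle 2 → 2: weight = 7, length = 1, mean = 7/1 ≈ 7.000
  cycle 0 → 1 → 0: weight = 6, length = 2, mean = 6/2 ≈ 3.000
  cycle 0 → 2 → 0: weight = 3, length = 2, mean = 3/2 ≈ 1.500
  cycle 1 → 0 → 1: weight = 6, length = 2, mean = 6/2 ≈ 3.000
Minimum mean = 1.000, attained e.g. along the cycle 1 → 2 → 1 with weight 2 and length 2. So λ(A) = 2/2 = 1.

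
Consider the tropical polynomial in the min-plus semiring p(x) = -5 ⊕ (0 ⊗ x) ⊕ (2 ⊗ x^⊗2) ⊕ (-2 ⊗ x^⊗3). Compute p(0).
p(0) = -5

A tropical monomial a ⊗ x^⊗i evaluates to a + i · x. Evaluating each term at x = 0:
  Term 0 contributes -5 + 0 · 0 = -5
  Term 1 contributes 0 + 1 · 0 = 0
  Term 2 contributes 2 + 2 · 0 = 2
  Term 3 contributes -2 + 3 · 0 = -2
p(0) = ⊕ of these = min[-5, 0, 2, -2] = -5.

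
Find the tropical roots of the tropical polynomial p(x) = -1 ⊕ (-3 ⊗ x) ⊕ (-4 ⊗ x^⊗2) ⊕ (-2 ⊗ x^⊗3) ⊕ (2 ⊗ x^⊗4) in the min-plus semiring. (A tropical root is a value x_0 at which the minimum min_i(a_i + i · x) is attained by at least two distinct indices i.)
Roots: {-4, -2, 1, 2}

Each tropical root is a break point of the lower envelope of the lines y = a_i + i · x (there are 5 lines, with slopes 0, 1, ..., 4). Only the lines that attain the minimum somewhere contribute to roots; other lines are dominated. Here the surviving (envelope) indices are i = 4, i = 3, i = 2, i = 1, i = 0.
Intersections between consecutive envelope lines give the roots: for adjacent envelope indices i < j the intersection is x = (a_i − a_j) / (j − i). Reading off the sorted break points: {-4, -2, 1, 2}.
Verification: at each break x_0, at least two indices attain the minimum of min_i(a_i + i · x_0).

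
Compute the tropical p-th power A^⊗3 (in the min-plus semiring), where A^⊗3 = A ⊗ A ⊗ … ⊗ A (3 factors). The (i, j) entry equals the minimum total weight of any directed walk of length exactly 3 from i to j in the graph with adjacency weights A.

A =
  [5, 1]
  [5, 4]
A^⊗3 =
  [10, 7]
  [11, 10]

Each entry (A^⊗3)_ij equals the minimum over all length-3 walks i = v_0 → v_1 → … → v_3 = j of Σ_t A[v_t][v_{t+1}]. For example, for (i, j) = (0, 1) we minimise over 4 possible intermediate vertex sequences; the minimum is 7, attained along the walk 0 → 1 → 0 → 1.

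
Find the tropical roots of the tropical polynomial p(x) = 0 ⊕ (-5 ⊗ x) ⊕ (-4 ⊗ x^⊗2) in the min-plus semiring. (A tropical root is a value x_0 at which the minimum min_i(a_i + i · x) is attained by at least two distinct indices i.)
Roots: {-1, 5}

Each tropical root is a break point of the lower envelope of the lines y = a_i + i · x (there are 3 lines, with slopes 0, 1, ..., 2). Only the lines that attain the minimum somewhere contribute to roots; other lines are dominated. Here the surviving (envelope) indices are i = 2, i = 1, i = 0.
Intersections between consecutive envelope lines give the roots: for adjacent envelope indices i < j the intersection is x = (a_i − a_j) / (j − i). Reading off the sorted break points: {-1, 5}.
Verification: at each break x_0, at least two indices attain the minimum of min_i(a_i + i · x_0).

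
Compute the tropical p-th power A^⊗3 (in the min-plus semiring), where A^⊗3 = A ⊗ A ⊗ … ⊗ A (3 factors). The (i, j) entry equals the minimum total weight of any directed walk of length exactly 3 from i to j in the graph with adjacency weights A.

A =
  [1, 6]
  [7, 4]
A^⊗3 =
  [3, 8]
  [9, 12]

Each entry (A^⊗3)_ij equals the minimum over all length-3 walks i = v_0 → v_1 → … → v_3 = j of Σ_t A[v_t][v_{t+1}]. For example, for (i, j) = (0, 1) we minimise over 4 possible intermediate vertex sequences; the minimum is 8, attained along the walk 0 → 0 → 0 → 1.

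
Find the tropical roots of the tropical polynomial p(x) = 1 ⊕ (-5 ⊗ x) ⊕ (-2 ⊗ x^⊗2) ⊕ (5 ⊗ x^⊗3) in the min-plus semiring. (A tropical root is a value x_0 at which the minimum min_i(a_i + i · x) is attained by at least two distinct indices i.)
Roots: {-7, -3, 6}

Each tropical root is a break point of the lower envelope of the lines y = a_i + i · x (there are 4 lines, with slopes 0, 1, ..., 3). Only the lines that attain the minimum somewhere contribute to roots; other lines are dominated. Here the surviving (envelope) indices are i = 3, i = 2, i = 1, i = 0.
Intersections between consecutive envelope lines give the roots: for adjacent envelope indices i < j the intersection is x = (a_i − a_j) / (j − i). Reading off the sorted break points: {-7, -3, 6}.
Verification: at each break x_0, at least two indices attain the minimum of min_i(a_i + i · x_0).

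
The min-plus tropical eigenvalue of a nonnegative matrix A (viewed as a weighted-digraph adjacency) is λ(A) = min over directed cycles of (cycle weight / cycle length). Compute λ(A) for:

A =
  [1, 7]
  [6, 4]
λ(A) = 1

Enumerate directed cycles and compute their means (weight / length). Sample:
  cycle 0 → 0: weight = 1, length = 1, mean = 1/1 ≈ 1.000
  cycle 1 → 1: weight = 4, length = 1, mean = 4/1 ≈ 4.000
  cycle 0 → 1 → 0: weight = 13, length = 2, mean = 13/2 ≈ 6.500
  cycle 1 → 0 → 1: weight = 13, length = 2, mean = 13/2 ≈ 6.500
Minimum mean = 1.000, attained e.g. along the cycle 0 → 0 with weight 1 and length 1. So λ(A) = 1/1 = 1.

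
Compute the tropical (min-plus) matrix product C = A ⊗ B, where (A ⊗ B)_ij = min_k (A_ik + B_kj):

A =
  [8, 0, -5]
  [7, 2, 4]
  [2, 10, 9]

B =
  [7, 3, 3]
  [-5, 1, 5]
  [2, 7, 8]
A ⊗ B =
  [-5, 1, 3]
  [-3, 3, 7]
  [5, 5, 5]

Apply the min-plus product entry-by-entry:
  C[0][0] = min over k of (A[0][0] + B[0][0] = 8 + 7 = 15, A[0][1] + B[1][0] = 0 + -5 = -5, A[0][2] + B[2][0] = -5 + 2 = -3) = -5 (attained at k = 1)
  C[0][1] = min over k of (A[0][0] + B[0][1] = 8 + 3 = 11, A[0][1] + B[1][1] = 0 + 1 = 1, A[0][2] + B[2][1] = -5 + 7 = 2) = 1 (attained at k = 1)
  C[0][2] = min over k of (A[0][0] + B[0][2] = 8 + 3 = 11, A[0][1] + B[1][2] = 0 + 5 = 5, A[0][2] + B[2][2] = -5 + 8 = 3) = 3 (attained at k = 2)
  C[1][0] = min over k of (A[1][0] + B[0][0] = 7 + 7 = 14, A[1][1] + B[1][0] = 2 + -5 = -3, A[1][2] + B[2][0] = 4 + 2 = 6) = -3 (attained at k = 1)
  C[1][1] = min over k of (A[1][0] + B[0][1] = 7 + 3 = 10, A[1][1] + B[1][1] = 2 + 1 = 3, A[1][2] + B[2][1] = 4 + 7 = 11) = 3 (attained at k = 1)
  C[1][2] = min over k of (A[1][0] + B[0][2] = 7 + 3 = 10, A[1][1] + B[1][2] = 2 + 5 = 7, A[1][2] + B[2][2] = 4 + 8 = 12) = 7 (attained at k = 1)
  C[2][0] = min over k of (A[2][0] + B[0][0] = 2 + 7 = 9, A[2][1] + B[1][0] = 10 + -5 = 5, A[2][2] + B[2][0] = 9 + 2 = 11) = 5 (attained at k = 1)
  C[2][1] = min over k of (A[2][0] + B[0][1] = 2 + 3 = 5, A[2][1] + B[1][1] = 10 + 1 = 11, A[2][2] + B[2][1] = 9 + 7 = 16) = 5 (attained at k = 0)
  C[2][2] = min over k of (A[2][0] + B[0][2] = 2 + 3 = 5, A[2][1] + B[1][2] = 10 + 5 = 15, A[2][2] + B[2][2] = 9 + 8 = 17) = 5 (attained at k = 0)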